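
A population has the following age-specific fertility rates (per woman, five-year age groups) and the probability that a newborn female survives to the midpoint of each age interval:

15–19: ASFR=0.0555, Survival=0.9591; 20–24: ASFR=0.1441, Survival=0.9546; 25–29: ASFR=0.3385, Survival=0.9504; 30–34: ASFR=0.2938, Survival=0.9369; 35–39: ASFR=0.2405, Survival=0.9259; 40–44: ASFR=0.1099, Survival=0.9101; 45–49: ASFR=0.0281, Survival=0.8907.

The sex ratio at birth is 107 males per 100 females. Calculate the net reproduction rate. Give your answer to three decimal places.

Proportion female at birth = 100 / (100 + 107) = 0.48309.
Per-age-group product (5 × ASFR × survival probability):
  15–19: 5 × 0.0555 × 0.9591 = 0.26615
  20–24: 5 × 0.1441 × 0.9546 = 0.68779
  25–29: 5 × 0.3385 × 0.9504 = 1.60855
  30–34: 5 × 0.2938 × 0.9369 = 1.37631
  35–39: 5 × 0.2405 × 0.9259 = 1.11339
  40–44: 5 × 0.1099 × 0.9101 = 0.50010
  45–49: 5 × 0.0281 × 0.8907 = 0.12514
Sum = 5.67743
NRR = 0.48309 × 5.67743 = 2.74271

2.743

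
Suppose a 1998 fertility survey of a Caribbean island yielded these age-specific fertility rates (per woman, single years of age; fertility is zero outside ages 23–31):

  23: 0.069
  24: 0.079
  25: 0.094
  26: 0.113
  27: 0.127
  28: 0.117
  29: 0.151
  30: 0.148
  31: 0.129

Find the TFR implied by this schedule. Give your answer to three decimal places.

Sum of ASFRs = 0.069 + 0.079 + 0.094 + 0.113 + 0.127 + 0.117 + 0.151 + 0.148 + 0.129 = 1.027
TFR = 1.027

1.027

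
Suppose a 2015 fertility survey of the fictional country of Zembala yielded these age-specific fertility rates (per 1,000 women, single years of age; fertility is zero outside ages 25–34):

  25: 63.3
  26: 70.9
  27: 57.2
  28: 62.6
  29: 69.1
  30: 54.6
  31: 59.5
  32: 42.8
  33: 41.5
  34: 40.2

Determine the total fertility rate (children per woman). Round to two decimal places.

0.56

Sum of ASFRs = 63.3 + 70.9 + 57.2 + 62.6 + 69.1 + 54.6 + 59.5 + 42.8 + 41.5 + 40.2 = 561.7
TFR = 561.7 / 1000 = 0.5617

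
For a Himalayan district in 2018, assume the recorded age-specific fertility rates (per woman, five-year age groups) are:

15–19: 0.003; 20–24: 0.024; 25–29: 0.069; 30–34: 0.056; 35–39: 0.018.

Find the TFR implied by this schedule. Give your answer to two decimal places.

0.85

Sum of ASFRs = 0.003 + 0.024 + 0.069 + 0.056 + 0.018 = 0.170
TFR = 5 × 0.170 = 0.85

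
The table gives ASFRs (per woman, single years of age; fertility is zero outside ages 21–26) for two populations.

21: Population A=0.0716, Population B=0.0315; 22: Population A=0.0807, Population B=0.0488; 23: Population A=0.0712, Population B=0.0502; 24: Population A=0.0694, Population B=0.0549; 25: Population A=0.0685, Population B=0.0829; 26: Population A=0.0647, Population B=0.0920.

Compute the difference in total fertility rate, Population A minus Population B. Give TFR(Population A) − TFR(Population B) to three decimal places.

Population A:
  Sum of ASFRs = 0.0716 + 0.0807 + 0.0712 + 0.0694 + 0.0685 + 0.0647 = 0.4261
  TFR = 0.4261
Population B:
  Sum of ASFRs = 0.0315 + 0.0488 + 0.0502 + 0.0549 + 0.0829 + 0.0920 = 0.3603
  TFR = 0.3603
Difference = 0.4261 − 0.3603 = 0.0658

0.066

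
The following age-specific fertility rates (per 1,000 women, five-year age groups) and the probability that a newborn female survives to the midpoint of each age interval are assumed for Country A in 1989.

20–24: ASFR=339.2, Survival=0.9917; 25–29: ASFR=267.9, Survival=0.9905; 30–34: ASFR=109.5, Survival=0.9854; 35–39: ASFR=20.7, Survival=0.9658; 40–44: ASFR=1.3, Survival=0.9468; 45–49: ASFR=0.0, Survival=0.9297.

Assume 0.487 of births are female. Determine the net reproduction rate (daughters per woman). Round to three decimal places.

Proportion female at birth = 0.487.
Each age group contributes 5 × ASFR × survival:
  20–24: 5 × 339.2/1000 × 0.9917 = 1.68192
  25–29: 5 × 267.9/1000 × 0.9905 = 1.32677
  30–34: 5 × 109.5/1000 × 0.9854 = 0.53951
  35–39: 5 × 20.7/1000 × 0.9658 = 0.09996
  40–44: 5 × 1.3/1000 × 0.9468 = 0.00615
  45–49: 5 × 0.0/1000 × 0.9297 = 0.00000
Sum = 3.65431
NRR = 0.487 × 3.65431 = 1.77965
An NRR exceeding 1 indicates intrinsic growth under these rates.

1.780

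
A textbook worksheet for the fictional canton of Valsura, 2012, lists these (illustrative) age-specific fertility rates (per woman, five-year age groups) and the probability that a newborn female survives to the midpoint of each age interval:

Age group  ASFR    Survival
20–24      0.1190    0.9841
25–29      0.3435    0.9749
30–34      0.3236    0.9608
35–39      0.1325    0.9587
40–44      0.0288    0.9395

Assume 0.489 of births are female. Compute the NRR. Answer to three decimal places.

Proportion female at birth = 0.489.
Each age group contributes 5 × ASFR × survival:
  20–24: 5 × 0.1190 × 0.9841 = 0.58554
  25–29: 5 × 0.3435 × 0.9749 = 1.67439
  30–34: 5 × 0.3236 × 0.9608 = 1.55457
  35–39: 5 × 0.1325 × 0.9587 = 0.63514
  40–44: 5 × 0.0288 × 0.9395 = 0.13529
Sum = 4.58493
NRR = 0.489 × 4.58493 = 2.24203
NRR > 1, so each generation more than replaces itself.

2.242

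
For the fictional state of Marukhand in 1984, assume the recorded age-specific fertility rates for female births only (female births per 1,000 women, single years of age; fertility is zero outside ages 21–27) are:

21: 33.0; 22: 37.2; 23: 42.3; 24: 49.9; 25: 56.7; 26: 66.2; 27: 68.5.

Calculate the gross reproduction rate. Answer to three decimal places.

0.354

Sum of female ASFRs = 33.0 + 37.2 + 42.3 + 49.9 + 56.7 + 66.2 + 68.5 = 353.8
GRR = 353.8 / 1000 = 0.3538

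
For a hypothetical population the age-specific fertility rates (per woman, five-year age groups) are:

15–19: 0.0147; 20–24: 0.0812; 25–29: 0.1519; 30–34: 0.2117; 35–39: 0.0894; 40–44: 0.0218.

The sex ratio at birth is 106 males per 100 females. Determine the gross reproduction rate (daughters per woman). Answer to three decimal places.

Proportion female at birth = 100 / (100 + 106) = 0.48544.
Sum of ASFRs = 0.0147 + 0.0812 + 0.1519 + 0.2117 + 0.0894 + 0.0218 = 0.5707
TFR = 5 × 0.5707 = 2.8535
GRR = 0.48544 × 2.8535 = 1.38520

1.385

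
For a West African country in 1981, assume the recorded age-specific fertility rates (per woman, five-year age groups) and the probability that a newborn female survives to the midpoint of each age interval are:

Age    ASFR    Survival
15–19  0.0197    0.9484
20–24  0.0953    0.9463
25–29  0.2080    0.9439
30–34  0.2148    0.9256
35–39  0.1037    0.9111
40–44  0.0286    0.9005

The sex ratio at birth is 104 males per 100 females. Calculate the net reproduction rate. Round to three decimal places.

Proportion female at birth = 100 / (100 + 104) = 0.49020.
Survival-weighted fertility by age (5·fₓ·Sₓ):
  15–19: 5 × 0.0197 × 0.9484 = 0.09342
  20–24: 5 × 0.0953 × 0.9463 = 0.45091
  25–29: 5 × 0.2080 × 0.9439 = 0.98166
  30–34: 5 × 0.2148 × 0.9256 = 0.99409
  35–39: 5 × 0.1037 × 0.9111 = 0.47241
  40–44: 5 × 0.0286 × 0.9005 = 0.12877
Sum = 3.12126
NRR = 0.49020 × 3.12126 = 1.53004

1.530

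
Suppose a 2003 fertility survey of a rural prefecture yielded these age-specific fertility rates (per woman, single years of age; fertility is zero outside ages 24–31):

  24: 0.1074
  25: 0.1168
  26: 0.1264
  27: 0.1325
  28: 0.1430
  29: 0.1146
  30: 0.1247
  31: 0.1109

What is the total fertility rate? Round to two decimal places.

0.98

Sum of ASFRs = 0.1074 + 0.1168 + 0.1264 + 0.1325 + 0.1430 + 0.1146 + 0.1247 + 0.1109 = 0.9763
TFR = 0.9763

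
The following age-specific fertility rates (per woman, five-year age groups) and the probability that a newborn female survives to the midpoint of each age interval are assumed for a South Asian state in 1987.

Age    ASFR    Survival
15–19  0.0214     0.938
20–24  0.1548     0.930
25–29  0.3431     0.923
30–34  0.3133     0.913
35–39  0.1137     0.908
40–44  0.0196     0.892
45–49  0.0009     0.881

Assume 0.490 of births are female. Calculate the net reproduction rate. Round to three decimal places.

Proportion female at birth = 0.490.
Weighting each age-specific rate by interval width and survival:
  15–19: 5 × 0.0214 × 0.938 = 0.10037
  20–24: 5 × 0.1548 × 0.930 = 0.71982
  25–29: 5 × 0.3431 × 0.923 = 1.58341
  30–34: 5 × 0.3133 × 0.913 = 1.43021
  35–39: 5 × 0.1137 × 0.908 = 0.51620
  40–44: 5 × 0.0196 × 0.892 = 0.08742
  45–49: 5 × 0.0009 × 0.881 = 0.00396
Sum = 4.44139
NRR = 0.490 × 4.44139 = 2.17628

2.176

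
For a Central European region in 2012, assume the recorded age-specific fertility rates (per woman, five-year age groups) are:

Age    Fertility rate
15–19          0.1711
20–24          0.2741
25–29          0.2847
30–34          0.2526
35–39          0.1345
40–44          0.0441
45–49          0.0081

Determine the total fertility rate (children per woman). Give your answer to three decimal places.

Sum of ASFRs = 0.1711 + 0.2741 + 0.2847 + 0.2526 + 0.1345 + 0.0441 + 0.0081 = 1.1692
TFR = 5 × 1.1692 = 5.846

5.846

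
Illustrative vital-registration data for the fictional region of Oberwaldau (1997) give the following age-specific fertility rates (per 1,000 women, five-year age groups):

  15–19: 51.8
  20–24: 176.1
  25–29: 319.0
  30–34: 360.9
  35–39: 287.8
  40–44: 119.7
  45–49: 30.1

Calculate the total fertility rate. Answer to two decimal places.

6.73

Sum of ASFRs = 51.8 + 176.1 + 319.0 + 360.9 + 287.8 + 119.7 + 30.1 = 1345.4
TFR = 5 × 1345.4 / 1000 = 6.727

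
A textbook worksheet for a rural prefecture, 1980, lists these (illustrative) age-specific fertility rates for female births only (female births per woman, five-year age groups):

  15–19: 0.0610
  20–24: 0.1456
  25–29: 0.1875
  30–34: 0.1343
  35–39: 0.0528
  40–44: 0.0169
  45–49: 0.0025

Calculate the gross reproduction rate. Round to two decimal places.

3.00

Sum of female ASFRs = 0.0610 + 0.1456 + 0.1875 + 0.1343 + 0.0528 + 0.0169 + 0.0025 = 0.6006
GRR = 5 × 0.6006 = 3.003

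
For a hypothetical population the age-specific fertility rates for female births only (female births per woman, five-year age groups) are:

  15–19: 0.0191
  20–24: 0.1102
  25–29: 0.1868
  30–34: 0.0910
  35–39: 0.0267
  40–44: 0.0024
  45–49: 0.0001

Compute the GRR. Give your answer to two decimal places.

Sum of female ASFRs = 0.0191 + 0.1102 + 0.1868 + 0.0910 + 0.0267 + 0.0024 + 0.0001 = 0.4363
GRR = 5 × 0.4363 = 2.1815

2.18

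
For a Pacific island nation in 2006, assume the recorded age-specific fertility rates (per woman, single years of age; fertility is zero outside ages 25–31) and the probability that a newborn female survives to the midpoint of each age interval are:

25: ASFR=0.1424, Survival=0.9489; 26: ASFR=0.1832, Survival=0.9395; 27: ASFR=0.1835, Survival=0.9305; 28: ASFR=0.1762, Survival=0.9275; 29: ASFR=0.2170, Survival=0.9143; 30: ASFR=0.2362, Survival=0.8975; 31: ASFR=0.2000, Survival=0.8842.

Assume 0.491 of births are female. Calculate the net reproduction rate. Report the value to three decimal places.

Proportion female at birth = 0.491.
Weighting each age-specific rate by interval width and survival:
  25: 1 × 0.1424 × 0.9489 = 0.13512
  26: 1 × 0.1832 × 0.9395 = 0.17212
  27: 1 × 0.1835 × 0.9305 = 0.17075
  28: 1 × 0.1762 × 0.9275 = 0.16343
  29: 1 × 0.2170 × 0.9143 = 0.19840
  30: 1 × 0.2362 × 0.8975 = 0.21199
  31: 1 × 0.2000 × 0.8842 = 0.17684
Sum = 1.22865
NRR = 0.491 × 1.22865 = 0.60327

0.603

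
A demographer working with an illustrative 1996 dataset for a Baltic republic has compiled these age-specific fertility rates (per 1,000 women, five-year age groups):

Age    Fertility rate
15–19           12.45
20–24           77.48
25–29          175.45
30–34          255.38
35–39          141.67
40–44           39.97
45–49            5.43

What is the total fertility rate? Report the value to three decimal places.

Sum of ASFRs = 12.45 + 77.48 + 175.45 + 255.38 + 141.67 + 39.97 + 5.43 = 707.83
TFR = 5 × 707.83 / 1000 = 3.53915

3.539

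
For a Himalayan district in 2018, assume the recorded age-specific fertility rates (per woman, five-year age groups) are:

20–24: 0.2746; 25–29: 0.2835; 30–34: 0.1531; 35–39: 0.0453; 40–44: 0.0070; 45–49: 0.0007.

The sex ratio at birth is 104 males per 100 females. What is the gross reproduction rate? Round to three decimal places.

Proportion female at birth = 100 / (100 + 104) = 0.49020.
Sum of ASFRs = 0.2746 + 0.2835 + 0.1531 + 0.0453 + 0.0070 + 0.0007 = 0.7642
TFR = 5 × 0.7642 = 3.821
GRR = 0.49020 × 3.821 = 1.87305

1.873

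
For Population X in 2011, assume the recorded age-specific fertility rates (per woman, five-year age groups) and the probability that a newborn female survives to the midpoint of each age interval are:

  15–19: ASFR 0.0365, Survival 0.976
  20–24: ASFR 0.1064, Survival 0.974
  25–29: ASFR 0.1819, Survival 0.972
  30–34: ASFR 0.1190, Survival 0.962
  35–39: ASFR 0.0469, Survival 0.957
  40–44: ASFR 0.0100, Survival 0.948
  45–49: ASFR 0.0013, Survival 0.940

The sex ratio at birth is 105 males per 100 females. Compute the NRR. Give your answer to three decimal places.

1.186

Proportion female at birth = 100 / (100 + 105) = 0.48780.
Survival-weighted fertility by age (5·fₓ·Sₓ):
  15–19: 5 × 0.0365 × 0.976 = 0.17812
  20–24: 5 × 0.1064 × 0.974 = 0.51817
  25–29: 5 × 0.1819 × 0.972 = 0.88403
  30–34: 5 × 0.1190 × 0.962 = 0.57239
  35–39: 5 × 0.0469 × 0.957 = 0.22442
  40–44: 5 × 0.0100 × 0.948 = 0.04740
  45–49: 5 × 0.0013 × 0.940 = 0.00611
Sum = 2.43064
NRR = 0.48780 × 2.43064 = 1.18567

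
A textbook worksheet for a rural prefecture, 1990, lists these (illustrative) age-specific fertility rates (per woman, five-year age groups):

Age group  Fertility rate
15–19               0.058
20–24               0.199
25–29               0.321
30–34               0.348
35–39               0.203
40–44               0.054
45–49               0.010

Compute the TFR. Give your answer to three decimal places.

Sum of ASFRs = 0.058 + 0.199 + 0.321 + 0.348 + 0.203 + 0.054 + 0.010 = 1.193
TFR = 5 × 1.193 = 5.965

5.965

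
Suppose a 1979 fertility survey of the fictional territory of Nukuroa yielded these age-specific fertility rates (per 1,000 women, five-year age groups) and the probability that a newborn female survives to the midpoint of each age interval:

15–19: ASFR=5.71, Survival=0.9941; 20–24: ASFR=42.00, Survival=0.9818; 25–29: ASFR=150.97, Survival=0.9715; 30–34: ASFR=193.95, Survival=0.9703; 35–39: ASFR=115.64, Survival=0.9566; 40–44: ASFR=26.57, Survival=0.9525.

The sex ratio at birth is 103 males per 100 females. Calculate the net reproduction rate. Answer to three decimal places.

1.275

Proportion female at birth = 100 / (100 + 103) = 0.49261.
Survival-weighted fertility by age (5·fₓ·Sₓ):
  15–19: 5 × 5.71/1000 × 0.9941 = 0.02838
  20–24: 5 × 42.00/1000 × 0.9818 = 0.20618
  25–29: 5 × 150.97/1000 × 0.9715 = 0.73334
  30–34: 5 × 193.95/1000 × 0.9703 = 0.94095
  35–39: 5 × 115.64/1000 × 0.9566 = 0.55311
  40–44: 5 × 26.57/1000 × 0.9525 = 0.12654
Sum = 2.58850
NRR = 0.49261 × 2.58850 = 1.27512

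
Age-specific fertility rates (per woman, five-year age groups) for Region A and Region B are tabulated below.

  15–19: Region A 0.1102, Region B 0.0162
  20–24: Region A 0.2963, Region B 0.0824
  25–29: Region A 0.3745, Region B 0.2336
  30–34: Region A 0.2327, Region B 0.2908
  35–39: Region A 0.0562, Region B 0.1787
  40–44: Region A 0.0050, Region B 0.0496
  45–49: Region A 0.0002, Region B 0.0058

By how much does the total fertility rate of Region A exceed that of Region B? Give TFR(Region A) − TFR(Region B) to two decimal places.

1.09

Region A:
  Sum of ASFRs = 0.1102 + 0.2963 + 0.3745 + 0.2327 + 0.0562 + 0.0050 + 0.0002 = 1.0751
  TFR = 5 × 1.0751 = 5.3755
Region B:
  Sum of ASFRs = 0.0162 + 0.0824 + 0.2336 + 0.2908 + 0.1787 + 0.0496 + 0.0058 = 0.8571
  TFR = 5 × 0.8571 = 4.2855
Difference = 5.3755 − 4.2855 = 1.09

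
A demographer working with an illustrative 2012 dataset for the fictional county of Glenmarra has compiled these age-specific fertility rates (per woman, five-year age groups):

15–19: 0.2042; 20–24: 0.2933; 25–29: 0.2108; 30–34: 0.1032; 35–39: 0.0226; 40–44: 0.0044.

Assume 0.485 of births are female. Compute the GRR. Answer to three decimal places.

2.033

Proportion female at birth = 0.485.
Sum of ASFRs = 0.2042 + 0.2933 + 0.2108 + 0.1032 + 0.0226 + 0.0044 = 0.8385
TFR = 5 × 0.8385 = 4.1925
GRR = 0.485 × 4.1925 = 2.03336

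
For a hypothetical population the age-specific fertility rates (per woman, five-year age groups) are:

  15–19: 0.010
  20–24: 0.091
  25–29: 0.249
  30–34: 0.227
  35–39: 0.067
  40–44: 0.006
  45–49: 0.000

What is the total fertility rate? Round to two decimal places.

3.25

Sum of ASFRs = 0.010 + 0.091 + 0.249 + 0.227 + 0.067 + 0.006 + 0.000 = 0.650
TFR = 5 × 0.650 = 3.25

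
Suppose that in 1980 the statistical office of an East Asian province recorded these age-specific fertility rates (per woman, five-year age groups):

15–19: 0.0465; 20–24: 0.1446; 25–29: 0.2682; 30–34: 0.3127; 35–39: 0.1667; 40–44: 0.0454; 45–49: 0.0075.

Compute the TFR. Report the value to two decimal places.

4.96

Sum of ASFRs = 0.0465 + 0.1446 + 0.2682 + 0.3127 + 0.1667 + 0.0454 + 0.0075 = 0.9916
TFR = 5 × 0.9916 = 4.958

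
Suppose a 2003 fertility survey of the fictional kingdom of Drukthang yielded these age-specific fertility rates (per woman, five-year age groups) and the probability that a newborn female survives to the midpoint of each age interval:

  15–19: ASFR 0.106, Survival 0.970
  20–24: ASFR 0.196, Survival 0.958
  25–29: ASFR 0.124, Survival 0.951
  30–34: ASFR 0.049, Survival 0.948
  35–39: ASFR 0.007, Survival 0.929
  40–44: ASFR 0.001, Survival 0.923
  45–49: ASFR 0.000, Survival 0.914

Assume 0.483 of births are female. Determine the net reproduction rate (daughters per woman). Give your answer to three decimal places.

Proportion female at birth = 0.483.
Per-age-group product (5 × ASFR × survival probability):
  15–19: 5 × 0.106 × 0.970 = 0.51410
  20–24: 5 × 0.196 × 0.958 = 0.93884
  25–29: 5 × 0.124 × 0.951 = 0.58962
  30–34: 5 × 0.049 × 0.948 = 0.23226
  35–39: 5 × 0.007 × 0.929 = 0.03252
  40–44: 5 × 0.001 × 0.923 = 0.00462
  45–49: 5 × 0.000 × 0.914 = 0.00000
Sum = 2.31196
NRR = 0.483 × 2.31196 = 1.11668

1.117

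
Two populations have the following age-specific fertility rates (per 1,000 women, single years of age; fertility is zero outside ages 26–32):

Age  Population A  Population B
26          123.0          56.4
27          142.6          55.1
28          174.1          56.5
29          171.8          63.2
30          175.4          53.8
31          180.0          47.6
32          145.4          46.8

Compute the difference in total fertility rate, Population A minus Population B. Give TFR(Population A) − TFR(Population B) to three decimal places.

0.733

Population A:
  Sum of ASFRs = 123.0 + 142.6 + 174.1 + 171.8 + 175.4 + 180.0 + 145.4 = 1112.3
  TFR = 1112.3 / 1000 = 1.1123
Population B:
  Sum of ASFRs = 56.4 + 55.1 + 56.5 + 63.2 + 53.8 + 47.6 + 46.8 = 379.4
  TFR = 379.4 / 1000 = 0.3794
Difference = 1.1123 − 0.3794 = 0.7329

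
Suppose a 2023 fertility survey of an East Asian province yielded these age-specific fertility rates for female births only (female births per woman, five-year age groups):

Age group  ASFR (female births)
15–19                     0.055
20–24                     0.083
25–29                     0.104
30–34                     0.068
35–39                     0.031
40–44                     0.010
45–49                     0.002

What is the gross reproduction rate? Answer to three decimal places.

1.765

Sum of female ASFRs = 0.055 + 0.083 + 0.104 + 0.068 + 0.031 + 0.010 + 0.002 = 0.353
GRR = 5 × 0.353 = 1.765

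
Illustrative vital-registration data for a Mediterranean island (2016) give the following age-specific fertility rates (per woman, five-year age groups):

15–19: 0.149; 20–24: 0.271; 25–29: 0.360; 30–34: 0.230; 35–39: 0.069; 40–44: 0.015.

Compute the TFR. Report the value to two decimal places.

5.47

Sum of ASFRs = 0.149 + 0.271 + 0.360 + 0.230 + 0.069 + 0.015 = 1.094
TFR = 5 × 1.094 = 5.47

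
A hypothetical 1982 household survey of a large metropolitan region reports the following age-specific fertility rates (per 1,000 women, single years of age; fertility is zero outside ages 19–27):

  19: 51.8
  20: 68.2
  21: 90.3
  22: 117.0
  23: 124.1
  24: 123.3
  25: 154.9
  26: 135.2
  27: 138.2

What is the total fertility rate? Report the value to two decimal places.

Sum of ASFRs = 51.8 + 68.2 + 90.3 + 117.0 + 124.1 + 123.3 + 154.9 + 135.2 + 138.2 = 1003.0
TFR = 1003.0 / 1000 = 1.003

1.00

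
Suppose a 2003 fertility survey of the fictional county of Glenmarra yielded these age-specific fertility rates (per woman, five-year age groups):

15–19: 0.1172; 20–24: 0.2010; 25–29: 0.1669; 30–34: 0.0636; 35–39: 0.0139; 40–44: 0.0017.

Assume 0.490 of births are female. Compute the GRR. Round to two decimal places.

Proportion female at birth = 0.490.
Sum of ASFRs = 0.1172 + 0.2010 + 0.1669 + 0.0636 + 0.0139 + 0.0017 = 0.5643
TFR = 5 × 0.5643 = 2.8215
GRR = 0.490 × 2.8215 = 1.38254

1.38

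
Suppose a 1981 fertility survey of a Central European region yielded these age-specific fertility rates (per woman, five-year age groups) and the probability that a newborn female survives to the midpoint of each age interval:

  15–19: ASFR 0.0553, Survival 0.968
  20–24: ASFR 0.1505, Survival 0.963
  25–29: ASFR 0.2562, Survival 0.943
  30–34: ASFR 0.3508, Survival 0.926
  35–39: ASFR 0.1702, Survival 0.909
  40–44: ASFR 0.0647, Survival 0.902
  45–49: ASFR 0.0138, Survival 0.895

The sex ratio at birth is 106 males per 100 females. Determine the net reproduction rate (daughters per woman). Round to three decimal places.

2.404

Proportion female at birth = 100 / (100 + 106) = 0.48544.
Per-age-group product (5 × ASFR × survival probability):
  15–19: 5 × 0.0553 × 0.968 = 0.26765
  20–24: 5 × 0.1505 × 0.963 = 0.72466
  25–29: 5 × 0.2562 × 0.943 = 1.20798
  30–34: 5 × 0.3508 × 0.926 = 1.62420
  35–39: 5 × 0.1702 × 0.909 = 0.77356
  40–44: 5 × 0.0647 × 0.902 = 0.29180
  45–49: 5 × 0.0138 × 0.895 = 0.06176
Sum = 4.95161
NRR = 0.48544 × 4.95161 = 2.40371
NRR > 1, so each generation more than replaces itself.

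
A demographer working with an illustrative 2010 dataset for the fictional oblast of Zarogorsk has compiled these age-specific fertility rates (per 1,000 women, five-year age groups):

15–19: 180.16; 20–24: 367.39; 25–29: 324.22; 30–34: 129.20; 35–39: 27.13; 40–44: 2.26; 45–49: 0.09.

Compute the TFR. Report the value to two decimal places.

5.15

Sum of ASFRs = 180.16 + 367.39 + 324.22 + 129.20 + 27.13 + 2.26 + 0.09 = 1030.45
TFR = 5 × 1030.45 / 1000 = 5.15225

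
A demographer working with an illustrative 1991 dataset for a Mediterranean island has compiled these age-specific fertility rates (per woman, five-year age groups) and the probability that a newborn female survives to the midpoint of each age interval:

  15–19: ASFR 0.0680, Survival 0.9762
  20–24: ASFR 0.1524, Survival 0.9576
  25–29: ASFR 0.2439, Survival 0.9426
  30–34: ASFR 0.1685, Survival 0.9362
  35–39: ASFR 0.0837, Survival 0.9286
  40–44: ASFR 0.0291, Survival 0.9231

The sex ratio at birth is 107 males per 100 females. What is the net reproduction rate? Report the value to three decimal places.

1.702

Proportion female at birth = 100 / (100 + 107) = 0.48309.
Weighting each age-specific rate by interval width and survival:
  15–19: 5 × 0.0680 × 0.9762 = 0.33191
  20–24: 5 × 0.1524 × 0.9576 = 0.72969
  25–29: 5 × 0.2439 × 0.9426 = 1.14950
  30–34: 5 × 0.1685 × 0.9362 = 0.78875
  35–39: 5 × 0.0837 × 0.9286 = 0.38862
  40–44: 5 × 0.0291 × 0.9231 = 0.13431
Sum = 3.52278
NRR = 0.48309 × 3.52278 = 1.70182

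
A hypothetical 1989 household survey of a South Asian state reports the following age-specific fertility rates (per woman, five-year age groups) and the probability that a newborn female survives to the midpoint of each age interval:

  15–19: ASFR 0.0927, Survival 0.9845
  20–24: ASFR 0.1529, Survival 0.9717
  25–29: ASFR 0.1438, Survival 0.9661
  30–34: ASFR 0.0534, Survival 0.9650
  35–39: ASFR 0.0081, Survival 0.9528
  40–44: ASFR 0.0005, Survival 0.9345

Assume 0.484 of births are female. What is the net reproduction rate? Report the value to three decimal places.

1.061

Proportion female at birth = 0.484.
Each age group contributes 5 × ASFR × survival:
  15–19: 5 × 0.0927 × 0.9845 = 0.45632
  20–24: 5 × 0.1529 × 0.9717 = 0.74286
  25–29: 5 × 0.1438 × 0.9661 = 0.69463
  30–34: 5 × 0.0534 × 0.9650 = 0.25766
  35–39: 5 × 0.0081 × 0.9528 = 0.03859
  40–44: 5 × 0.0005 × 0.9345 = 0.00234
Sum = 2.19240
NRR = 0.484 × 2.19240 = 1.06112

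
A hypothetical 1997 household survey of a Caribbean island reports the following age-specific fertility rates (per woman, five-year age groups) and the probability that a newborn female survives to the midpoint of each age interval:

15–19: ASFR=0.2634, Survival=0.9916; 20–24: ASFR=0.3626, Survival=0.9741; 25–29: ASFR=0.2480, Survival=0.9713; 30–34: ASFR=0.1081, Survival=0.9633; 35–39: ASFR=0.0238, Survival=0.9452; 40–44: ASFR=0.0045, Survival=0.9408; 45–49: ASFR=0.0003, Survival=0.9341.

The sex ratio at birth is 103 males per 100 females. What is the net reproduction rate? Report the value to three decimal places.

Proportion female at birth = 100 / (100 + 103) = 0.49261.
Weighting each age-specific rate by interval width and survival:
  15–19: 5 × 0.2634 × 0.9916 = 1.30594
  20–24: 5 × 0.3626 × 0.9741 = 1.76604
  25–29: 5 × 0.2480 × 0.9713 = 1.20441
  30–34: 5 × 0.1081 × 0.9633 = 0.52066
  35–39: 5 × 0.0238 × 0.9452 = 0.11248
  40–44: 5 × 0.0045 × 0.9408 = 0.02117
  45–49: 5 × 0.0003 × 0.9341 = 0.00140
Sum = 4.93210
NRR = 0.49261 × 4.93210 = 2.42960

2.430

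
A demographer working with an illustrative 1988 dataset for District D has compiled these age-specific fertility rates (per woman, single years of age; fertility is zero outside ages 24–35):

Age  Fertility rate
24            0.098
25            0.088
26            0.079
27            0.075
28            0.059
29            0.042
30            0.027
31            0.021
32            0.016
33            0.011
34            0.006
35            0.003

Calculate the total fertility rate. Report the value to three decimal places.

Sum of ASFRs = 0.098 + 0.088 + 0.079 + 0.075 + 0.059 + 0.042 + 0.027 + 0.021 + 0.016 + 0.011 + 0.006 + 0.003 = 0.525
TFR = 0.525

0.525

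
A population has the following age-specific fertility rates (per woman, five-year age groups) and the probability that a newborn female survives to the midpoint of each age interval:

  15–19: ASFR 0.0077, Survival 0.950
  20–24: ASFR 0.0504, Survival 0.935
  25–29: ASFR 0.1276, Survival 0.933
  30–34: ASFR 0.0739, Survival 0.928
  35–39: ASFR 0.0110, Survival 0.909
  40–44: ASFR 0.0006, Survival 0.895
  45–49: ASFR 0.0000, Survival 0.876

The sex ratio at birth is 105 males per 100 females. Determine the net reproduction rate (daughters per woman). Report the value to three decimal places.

Proportion female at birth = 100 / (100 + 105) = 0.48780.
Weighting each age-specific rate by interval width and survival:
  15–19: 5 × 0.0077 × 0.950 = 0.03658
  20–24: 5 × 0.0504 × 0.935 = 0.23562
  25–29: 5 × 0.1276 × 0.933 = 0.59525
  30–34: 5 × 0.0739 × 0.928 = 0.34290
  35–39: 5 × 0.0110 × 0.909 = 0.05000
  40–44: 5 × 0.0006 × 0.895 = 0.00269
  45–49: 5 × 0.0000 × 0.876 = 0.00000
Sum = 1.26304
NRR = 0.48780 × 1.26304 = 0.61611
NRR < 1, so the cohort does not fully replace itself.

0.616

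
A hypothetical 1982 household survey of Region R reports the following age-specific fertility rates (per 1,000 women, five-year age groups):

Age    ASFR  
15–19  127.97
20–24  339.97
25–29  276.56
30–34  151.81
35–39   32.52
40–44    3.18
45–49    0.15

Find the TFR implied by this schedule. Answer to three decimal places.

Sum of ASFRs = 127.97 + 339.97 + 276.56 + 151.81 + 32.52 + 3.18 + 0.15 = 932.16
TFR = 5 × 932.16 / 1000 = 4.6608

4.661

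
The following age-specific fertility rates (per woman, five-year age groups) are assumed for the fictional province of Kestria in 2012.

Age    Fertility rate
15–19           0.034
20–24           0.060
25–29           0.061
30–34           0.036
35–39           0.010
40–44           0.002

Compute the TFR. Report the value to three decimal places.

1.015

Sum of ASFRs = 0.034 + 0.060 + 0.061 + 0.036 + 0.010 + 0.002 = 0.203
TFR = 5 × 0.203 = 1.015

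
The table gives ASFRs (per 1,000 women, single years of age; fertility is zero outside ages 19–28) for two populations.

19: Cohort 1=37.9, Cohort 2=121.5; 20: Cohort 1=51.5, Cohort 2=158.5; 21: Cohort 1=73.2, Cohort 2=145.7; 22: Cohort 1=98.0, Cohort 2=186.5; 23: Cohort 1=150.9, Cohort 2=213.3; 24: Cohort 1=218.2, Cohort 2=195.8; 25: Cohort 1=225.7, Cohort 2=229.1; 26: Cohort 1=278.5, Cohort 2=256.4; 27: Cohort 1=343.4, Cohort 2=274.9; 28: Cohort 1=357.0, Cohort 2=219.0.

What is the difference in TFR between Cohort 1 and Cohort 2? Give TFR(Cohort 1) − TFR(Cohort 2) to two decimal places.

Cohort 1:
  Sum of ASFRs = 37.9 + 51.5 + 73.2 + 98.0 + 150.9 + 218.2 + 225.7 + 278.5 + 343.4 + 357.0 = 1834.3
  TFR = 1834.3 / 1000 = 1.8343
Cohort 2:
  Sum of ASFRs = 121.5 + 158.5 + 145.7 + 186.5 + 213.3 + 195.8 + 229.1 + 256.4 + 274.9 + 219.0 = 2000.7
  TFR = 2000.7 / 1000 = 2.0007
Difference = 1.8343 − 2.0007 = -0.1664

-0.17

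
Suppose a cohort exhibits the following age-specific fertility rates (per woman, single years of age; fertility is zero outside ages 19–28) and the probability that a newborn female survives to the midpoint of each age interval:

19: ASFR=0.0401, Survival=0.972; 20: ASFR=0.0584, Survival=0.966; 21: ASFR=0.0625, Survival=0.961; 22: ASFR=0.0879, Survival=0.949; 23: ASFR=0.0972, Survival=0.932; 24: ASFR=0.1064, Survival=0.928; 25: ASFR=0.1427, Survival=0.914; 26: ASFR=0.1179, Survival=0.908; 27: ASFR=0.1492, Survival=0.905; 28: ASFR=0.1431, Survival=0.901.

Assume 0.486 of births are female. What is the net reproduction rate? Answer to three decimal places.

0.452

Proportion female at birth = 0.486.
Survival-weighted fertility by age (1·fₓ·Sₓ):
  19: 1 × 0.0401 × 0.972 = 0.03898
  20: 1 × 0.0584 × 0.966 = 0.05641
  21: 1 × 0.0625 × 0.961 = 0.06006
  22: 1 × 0.0879 × 0.949 = 0.08342
  23: 1 × 0.0972 × 0.932 = 0.09059
  24: 1 × 0.1064 × 0.928 = 0.09874
  25: 1 × 0.1427 × 0.914 = 0.13043
  26: 1 × 0.1179 × 0.908 = 0.10705
  27: 1 × 0.1492 × 0.905 = 0.13503
  28: 1 × 0.1431 × 0.901 = 0.12893
Sum = 0.92964
NRR = 0.486 × 0.92964 = 0.45181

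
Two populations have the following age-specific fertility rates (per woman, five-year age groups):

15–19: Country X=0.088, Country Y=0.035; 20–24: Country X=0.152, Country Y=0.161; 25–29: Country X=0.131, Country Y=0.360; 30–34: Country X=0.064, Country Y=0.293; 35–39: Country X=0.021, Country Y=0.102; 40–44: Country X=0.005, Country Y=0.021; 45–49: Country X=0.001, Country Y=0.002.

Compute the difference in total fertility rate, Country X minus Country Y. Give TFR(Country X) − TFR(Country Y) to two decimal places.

-2.56

Country X:
  Sum of ASFRs = 0.088 + 0.152 + 0.131 + 0.064 + 0.021 + 0.005 + 0.001 = 0.462
  TFR = 5 × 0.462 = 2.31
Country Y:
  Sum of ASFRs = 0.035 + 0.161 + 0.360 + 0.293 + 0.102 + 0.021 + 0.002 = 0.974
  TFR = 5 × 0.974 = 4.87
Difference = 2.31 − 4.87 = -2.56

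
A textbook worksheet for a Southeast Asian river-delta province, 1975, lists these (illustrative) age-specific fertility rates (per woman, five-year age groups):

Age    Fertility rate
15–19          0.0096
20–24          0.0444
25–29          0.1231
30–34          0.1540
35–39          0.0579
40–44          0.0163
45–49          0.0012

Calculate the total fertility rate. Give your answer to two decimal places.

2.03

Sum of ASFRs = 0.0096 + 0.0444 + 0.1231 + 0.1540 + 0.0579 + 0.0163 + 0.0012 = 0.4065
TFR = 5 × 0.4065 = 2.0325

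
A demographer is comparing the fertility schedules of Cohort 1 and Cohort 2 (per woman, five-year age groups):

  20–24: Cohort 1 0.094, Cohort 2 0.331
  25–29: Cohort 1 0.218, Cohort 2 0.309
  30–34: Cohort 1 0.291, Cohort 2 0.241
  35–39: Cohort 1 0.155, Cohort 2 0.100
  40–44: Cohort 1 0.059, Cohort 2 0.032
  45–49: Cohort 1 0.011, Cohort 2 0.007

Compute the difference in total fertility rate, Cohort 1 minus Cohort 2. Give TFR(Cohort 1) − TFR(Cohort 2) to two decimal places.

-0.96

Cohort 1:
  Sum of ASFRs = 0.094 + 0.218 + 0.291 + 0.155 + 0.059 + 0.011 = 0.828
  TFR = 5 × 0.828 = 4.14
Cohort 2:
  Sum of ASFRs = 0.331 + 0.309 + 0.241 + 0.100 + 0.032 + 0.007 = 1.020
  TFR = 5 × 1.020 = 5.1
Difference = 4.14 − 5.1 = -0.96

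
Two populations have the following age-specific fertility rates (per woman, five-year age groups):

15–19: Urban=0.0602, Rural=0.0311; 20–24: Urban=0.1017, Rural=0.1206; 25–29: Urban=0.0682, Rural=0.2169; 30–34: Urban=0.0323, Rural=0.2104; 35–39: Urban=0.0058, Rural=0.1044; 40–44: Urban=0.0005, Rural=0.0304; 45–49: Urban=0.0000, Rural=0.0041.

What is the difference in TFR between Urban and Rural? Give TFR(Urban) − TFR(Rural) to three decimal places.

-2.246

Urban:
  Sum of ASFRs = 0.0602 + 0.1017 + 0.0682 + 0.0323 + 0.0058 + 0.0005 + 0.0000 = 0.2687
  TFR = 5 × 0.2687 = 1.3435
Rural:
  Sum of ASFRs = 0.0311 + 0.1206 + 0.2169 + 0.2104 + 0.1044 + 0.0304 + 0.0041 = 0.7179
  TFR = 5 × 0.7179 = 3.5895
Difference = 1.3435 − 3.5895 = -2.246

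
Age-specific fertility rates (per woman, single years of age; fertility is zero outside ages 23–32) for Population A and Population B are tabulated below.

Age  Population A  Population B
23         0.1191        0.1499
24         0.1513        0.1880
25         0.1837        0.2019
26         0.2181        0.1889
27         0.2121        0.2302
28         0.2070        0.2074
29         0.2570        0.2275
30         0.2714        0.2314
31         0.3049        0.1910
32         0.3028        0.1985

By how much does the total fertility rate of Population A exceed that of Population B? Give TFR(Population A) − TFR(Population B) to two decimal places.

0.21

Population A:
  Sum of ASFRs = 0.1191 + 0.1513 + 0.1837 + 0.2181 + 0.2121 + 0.2070 + 0.2570 + 0.2714 + 0.3049 + 0.3028 = 2.2274
  TFR = 2.2274
Population B:
  Sum of ASFRs = 0.1499 + 0.1880 + 0.2019 + 0.1889 + 0.2302 + 0.2074 + 0.2275 + 0.2314 + 0.1910 + 0.1985 = 2.0147
  TFR = 2.0147
Difference = 2.2274 − 2.0147 = 0.2127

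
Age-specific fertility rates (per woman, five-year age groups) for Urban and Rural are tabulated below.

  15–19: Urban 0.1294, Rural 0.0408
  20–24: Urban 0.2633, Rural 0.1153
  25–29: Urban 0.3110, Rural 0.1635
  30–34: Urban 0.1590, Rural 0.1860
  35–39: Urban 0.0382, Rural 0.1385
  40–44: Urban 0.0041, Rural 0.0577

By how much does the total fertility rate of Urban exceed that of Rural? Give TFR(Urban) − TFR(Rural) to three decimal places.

1.016

Urban:
  Sum of ASFRs = 0.1294 + 0.2633 + 0.3110 + 0.1590 + 0.0382 + 0.0041 = 0.9050
  TFR = 5 × 0.9050 = 4.525
Rural:
  Sum of ASFRs = 0.0408 + 0.1153 + 0.1635 + 0.1860 + 0.1385 + 0.0577 = 0.7018
  TFR = 5 × 0.7018 = 3.509
Difference = 4.525 − 3.509 = 1.016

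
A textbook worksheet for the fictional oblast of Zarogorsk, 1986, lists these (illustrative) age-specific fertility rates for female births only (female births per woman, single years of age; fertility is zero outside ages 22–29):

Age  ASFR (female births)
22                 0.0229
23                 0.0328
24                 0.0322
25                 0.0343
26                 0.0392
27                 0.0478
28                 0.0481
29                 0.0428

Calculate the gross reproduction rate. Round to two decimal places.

Sum of female ASFRs = 0.0229 + 0.0328 + 0.0322 + 0.0343 + 0.0392 + 0.0478 + 0.0481 + 0.0428 = 0.3001
GRR = 0.3001

0.30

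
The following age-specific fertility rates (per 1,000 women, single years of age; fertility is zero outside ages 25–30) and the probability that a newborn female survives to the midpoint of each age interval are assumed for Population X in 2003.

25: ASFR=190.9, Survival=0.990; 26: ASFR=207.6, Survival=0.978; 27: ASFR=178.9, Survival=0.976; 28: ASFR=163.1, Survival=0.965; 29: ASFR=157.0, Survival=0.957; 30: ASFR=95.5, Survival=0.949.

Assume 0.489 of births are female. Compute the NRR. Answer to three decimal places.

Proportion female at birth = 0.489.
Per-age-group product (1 × ASFR × survival probability):
  25: 1 × 190.9/1000 × 0.990 = 0.18899
  26: 1 × 207.6/1000 × 0.978 = 0.20303
  27: 1 × 178.9/1000 × 0.976 = 0.17461
  28: 1 × 163.1/1000 × 0.965 = 0.15739
  29: 1 × 157.0/1000 × 0.957 = 0.15025
  30: 1 × 95.5/1000 × 0.949 = 0.09063
Sum = 0.96490
NRR = 0.489 × 0.96490 = 0.47184
NRR < 1, so the cohort does not fully replace itself.

0.472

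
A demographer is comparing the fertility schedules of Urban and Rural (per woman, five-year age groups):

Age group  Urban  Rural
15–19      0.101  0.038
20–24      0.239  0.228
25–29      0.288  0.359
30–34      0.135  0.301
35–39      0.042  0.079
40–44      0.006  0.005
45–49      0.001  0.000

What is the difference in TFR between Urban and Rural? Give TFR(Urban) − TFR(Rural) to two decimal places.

Urban:
  Sum of ASFRs = 0.101 + 0.239 + 0.288 + 0.135 + 0.042 + 0.006 + 0.001 = 0.812
  TFR = 5 × 0.812 = 4.06
Rural:
  Sum of ASFRs = 0.038 + 0.228 + 0.359 + 0.301 + 0.079 + 0.005 + 0.000 = 1.010
  TFR = 5 × 1.010 = 5.05
Difference = 4.06 − 5.05 = -0.99

-0.99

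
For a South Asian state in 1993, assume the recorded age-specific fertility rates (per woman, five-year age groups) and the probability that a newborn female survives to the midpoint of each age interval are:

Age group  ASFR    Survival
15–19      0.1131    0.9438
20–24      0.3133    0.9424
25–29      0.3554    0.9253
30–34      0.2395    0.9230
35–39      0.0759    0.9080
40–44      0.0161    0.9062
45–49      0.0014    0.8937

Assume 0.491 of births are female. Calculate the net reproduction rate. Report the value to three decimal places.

2.545

Proportion female at birth = 0.491.
Survival-weighted fertility by age (5·fₓ·Sₓ):
  15–19: 5 × 0.1131 × 0.9438 = 0.53372
  20–24: 5 × 0.3133 × 0.9424 = 1.47627
  25–29: 5 × 0.3554 × 0.9253 = 1.64426
  30–34: 5 × 0.2395 × 0.9230 = 1.10529
  35–39: 5 × 0.0759 × 0.9080 = 0.34459
  40–44: 5 × 0.0161 × 0.9062 = 0.07295
  45–49: 5 × 0.0014 × 0.8937 = 0.00626
Sum = 5.18334
NRR = 0.491 × 5.18334 = 2.54502
NRR > 1, so each generation more than replaces itself.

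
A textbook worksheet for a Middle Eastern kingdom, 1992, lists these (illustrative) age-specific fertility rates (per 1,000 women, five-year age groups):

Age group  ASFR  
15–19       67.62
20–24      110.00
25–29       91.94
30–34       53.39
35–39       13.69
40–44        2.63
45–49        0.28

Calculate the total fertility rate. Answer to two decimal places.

1.70

Sum of ASFRs = 67.62 + 110.00 + 91.94 + 53.39 + 13.69 + 2.63 + 0.28 = 339.55
TFR = 5 × 339.55 / 1000 = 1.69775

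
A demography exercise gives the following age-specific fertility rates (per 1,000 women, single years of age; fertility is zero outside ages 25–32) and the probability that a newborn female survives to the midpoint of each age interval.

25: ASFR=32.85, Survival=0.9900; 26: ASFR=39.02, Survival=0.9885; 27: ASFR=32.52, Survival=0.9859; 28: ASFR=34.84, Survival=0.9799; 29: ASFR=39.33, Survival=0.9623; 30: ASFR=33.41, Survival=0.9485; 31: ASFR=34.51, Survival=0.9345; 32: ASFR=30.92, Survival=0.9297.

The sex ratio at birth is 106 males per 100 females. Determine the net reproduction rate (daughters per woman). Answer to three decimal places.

Proportion female at birth = 100 / (100 + 106) = 0.48544.
Per-age-group product (1 × ASFR × survival probability):
  25: 1 × 32.85/1000 × 0.9900 = 0.03252
  26: 1 × 39.02/1000 × 0.9885 = 0.03857
  27: 1 × 32.52/1000 × 0.9859 = 0.03206
  28: 1 × 34.84/1000 × 0.9799 = 0.03414
  29: 1 × 39.33/1000 × 0.9623 = 0.03785
  30: 1 × 33.41/1000 × 0.9485 = 0.03169
  31: 1 × 34.51/1000 × 0.9345 = 0.03225
  32: 1 × 30.92/1000 × 0.9297 = 0.02875
Sum = 0.26783
NRR = 0.48544 × 0.26783 = 0.13002

0.130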